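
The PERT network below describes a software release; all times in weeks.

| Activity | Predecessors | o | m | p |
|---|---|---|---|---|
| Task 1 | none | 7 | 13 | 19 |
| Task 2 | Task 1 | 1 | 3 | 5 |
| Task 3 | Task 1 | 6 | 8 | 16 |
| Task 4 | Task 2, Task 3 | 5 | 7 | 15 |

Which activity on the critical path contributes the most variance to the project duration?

te_Task 1 = (7 + 4·13 + 19)/6 = 78/6 = 13; σ²_Task 1 = ((19−7)/6)² = 4.000
te_Task 2 = (1 + 4·3 + 5)/6 = 18/6 = 3; σ²_Task 2 = ((5−1)/6)² = 0.444
te_Task 3 = (6 + 4·8 + 16)/6 = 54/6 = 9; σ²_Task 3 = ((16−6)/6)² = 2.778
te_Task 4 = (5 + 4·7 + 15)/6 = 48/6 = 8; σ²_Task 4 = ((15−5)/6)² = 2.778

Forward pass:
ES_Task 1 = 0; EF_Task 1 = 13
ES_Task 2 = 13; EF_Task 2 = 13+3 = 16
ES_Task 3 = 13; EF_Task 3 = 13+9 = 22
ES_Task 4 = max(EF_Task 2=16, EF_Task 3=22) = 22; EF_Task 4 = 22+8 = 30
Expected project duration μ = 30 weeks. Critical path: Task 1 → Task 3 → Task 4.

Variances on critical path: σ²_Task 1=4.000, σ²_Task 3=2.778, σ²_Task 4=2.778.
Largest is σ²_Task 1 = 4.000.

Task 1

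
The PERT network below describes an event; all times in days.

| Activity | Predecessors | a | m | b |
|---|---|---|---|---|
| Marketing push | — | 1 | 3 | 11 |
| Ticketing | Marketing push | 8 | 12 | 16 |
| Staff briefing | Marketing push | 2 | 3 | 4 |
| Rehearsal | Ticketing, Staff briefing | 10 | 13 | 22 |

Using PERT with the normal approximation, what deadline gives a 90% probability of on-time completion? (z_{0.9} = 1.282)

te_Marketing push = (1 + 4·3 + 11)/6 = 24/6 = 4; σ²_Marketing push = ((11−1)/6)² = 2.778
te_Ticketing = (8 + 4·12 + 16)/6 = 72/6 = 12; σ²_Ticketing = ((16−8)/6)² = 1.778
te_Staff briefing = (2 + 4·3 + 4)/6 = 18/6 = 3; σ²_Staff briefing = ((4−2)/6)² = 0.111
te_Rehearsal = (10 + 4·13 + 22)/6 = 84/6 = 14; σ²_Rehearsal = ((22−10)/6)² = 4.000

Forward pass:
ES_Marketing push = 0; EF_Marketing push = 4
ES_Ticketing = 4; EF_Ticketing = 4+12 = 16
ES_Staff briefing = 4; EF_Staff briefing = 4+3 = 7
ES_Rehearsal = max(EF_Ticketing=16, EF_Staff briefing=7) = 16; EF_Rehearsal = 16+14 = 30
Expected project duration μ = 30 days. Critical path: Marketing push → Ticketing → Rehearsal.

Variance along critical path = 2.778 + 1.778 + 4.000 = 8.556; σ = 2.925 days.
D = μ + z·σ = 30 + 1.282·2.925 = 33.7 days

33.7 days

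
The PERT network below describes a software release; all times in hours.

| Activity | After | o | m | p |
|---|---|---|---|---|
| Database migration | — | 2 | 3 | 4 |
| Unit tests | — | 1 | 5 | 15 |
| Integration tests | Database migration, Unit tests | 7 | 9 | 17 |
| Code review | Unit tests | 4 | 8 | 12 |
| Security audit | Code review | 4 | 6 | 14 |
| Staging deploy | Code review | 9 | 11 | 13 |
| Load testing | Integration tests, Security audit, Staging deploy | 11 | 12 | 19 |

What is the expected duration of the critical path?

38 hours

te_Database migration = (2 + 4·3 + 4)/6 = 18/6 = 3
te_Unit tests = (1 + 4·5 + 15)/6 = 36/6 = 6
te_Integration tests = (7 + 4·9 + 17)/6 = 60/6 = 10
te_Code review = (4 + 4·8 + 12)/6 = 48/6 = 8
te_Security audit = (4 + 4·6 + 14)/6 = 42/6 = 7
te_Staging deploy = (9 + 4·11 + 13)/6 = 66/6 = 11
te_Load testing = (11 + 4·12 + 19)/6 = 78/6 = 13

Forward pass:
ES_Database migration = 0; EF_Database migration = 3
ES_Unit tests = 0; EF_Unit tests = 6
ES_Integration tests = max(EF_Database migration=3, EF_Unit tests=6) = 6; EF_Integration tests = 6+10 = 16
ES_Code review = 6; EF_Code review = 6+8 = 14
ES_Security audit = 14; EF_Security audit = 14+7 = 21
ES_Staging deploy = 14; EF_Staging deploy = 14+11 = 25
ES_Load testing = max(EF_Integration tests=16, EF_Security audit=21, EF_Staging deploy=25) = 25; EF_Load testing = 25+13 = 38
Expected project duration μ = 38 hours. Critical path: Unit tests → Code review → Staging deploy → Load testing.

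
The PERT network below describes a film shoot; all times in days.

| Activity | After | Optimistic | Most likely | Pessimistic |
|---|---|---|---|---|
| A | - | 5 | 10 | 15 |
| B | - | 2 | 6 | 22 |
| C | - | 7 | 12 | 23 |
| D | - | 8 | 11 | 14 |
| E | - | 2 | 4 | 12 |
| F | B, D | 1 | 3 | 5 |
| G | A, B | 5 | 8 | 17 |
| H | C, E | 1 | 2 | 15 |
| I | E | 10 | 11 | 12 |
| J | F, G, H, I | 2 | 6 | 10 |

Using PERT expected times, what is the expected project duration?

te_A = (5 + 4·10 + 15)/6 = 60/6 = 10
te_B = (2 + 4·6 + 22)/6 = 48/6 = 8
te_C = (7 + 4·12 + 23)/6 = 78/6 = 13
te_D = (8 + 4·11 + 14)/6 = 66/6 = 11
te_E = (2 + 4·4 + 12)/6 = 30/6 = 5
te_F = (1 + 4·3 + 5)/6 = 18/6 = 3
te_G = (5 + 4·8 + 17)/6 = 54/6 = 9
te_H = (1 + 4·2 + 15)/6 = 24/6 = 4
te_I = (10 + 4·11 + 12)/6 = 66/6 = 11
te_J = (2 + 4·6 + 10)/6 = 36/6 = 6

Forward pass:
ES_A = 0; EF_A = 10
ES_B = 0; EF_B = 8
ES_C = 0; EF_C = 13
ES_D = 0; EF_D = 11
ES_E = 0; EF_E = 5
ES_F = max(EF_B=8, EF_D=11) = 11; EF_F = 11+3 = 14
ES_G = max(EF_A=10, EF_B=8) = 10; EF_G = 10+9 = 19
ES_H = max(EF_C=13, EF_E=5) = 13; EF_H = 13+4 = 17
ES_I = 5; EF_I = 5+11 = 16
ES_J = max(EF_F=14, EF_G=19, EF_H=17, EF_I=16) = 19; EF_J = 19+6 = 25
Expected project duration μ = 25 days. Critical path: A → G → J.

25 days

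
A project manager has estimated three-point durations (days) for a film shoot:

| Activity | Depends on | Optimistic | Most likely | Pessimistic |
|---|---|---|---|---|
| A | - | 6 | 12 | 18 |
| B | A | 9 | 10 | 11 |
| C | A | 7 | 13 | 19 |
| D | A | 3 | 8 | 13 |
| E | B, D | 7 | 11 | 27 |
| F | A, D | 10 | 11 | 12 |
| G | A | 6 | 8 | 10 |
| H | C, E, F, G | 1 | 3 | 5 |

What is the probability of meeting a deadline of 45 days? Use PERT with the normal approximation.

te_A = (6 + 4·12 + 18)/6 = 72/6 = 12; σ²_A = ((18−6)/6)² = 4.000
te_B = (9 + 4·10 + 11)/6 = 60/6 = 10; σ²_B = ((11−9)/6)² = 0.111
te_C = (7 + 4·13 + 19)/6 = 78/6 = 13; σ²_C = ((19−7)/6)² = 4.000
te_D = (3 + 4·8 + 13)/6 = 48/6 = 8; σ²_D = ((13−3)/6)² = 2.778
te_E = (7 + 4·11 + 27)/6 = 78/6 = 13; σ²_E = ((27−7)/6)² = 11.111
te_F = (10 + 4·11 + 12)/6 = 66/6 = 11; σ²_F = ((12−10)/6)² = 0.111
te_G = (6 + 4·8 + 10)/6 = 48/6 = 8; σ²_G = ((10−6)/6)² = 0.444
te_H = (1 + 4·3 + 5)/6 = 18/6 = 3; σ²_H = ((5−1)/6)² = 0.444

Forward pass:
ES_A = 0; EF_A = 12
ES_B = 12; EF_B = 12+10 = 22
ES_C = 12; EF_C = 12+13 = 25
ES_D = 12; EF_D = 12+8 = 20
ES_E = max(EF_B=22, EF_D=20) = 22; EF_E = 22+13 = 35
ES_F = max(EF_A=12, EF_D=20) = 20; EF_F = 20+11 = 31
ES_G = 12; EF_G = 12+8 = 20
ES_H = max(EF_C=25, EF_E=35, EF_F=31, EF_G=20) = 35; EF_H = 35+3 = 38
Expected project duration μ = 38 days. Critical path: A → B → E → H.

Variance along critical path = 4.000 + 0.111 + 11.111 + 0.444 = 15.667; σ = √15.667 = 3.958 days.
Z = (45 − 38) / 3.958 = 1.769
P(T ≤ 45) = Φ(1.769) ≈ 0.962

0.962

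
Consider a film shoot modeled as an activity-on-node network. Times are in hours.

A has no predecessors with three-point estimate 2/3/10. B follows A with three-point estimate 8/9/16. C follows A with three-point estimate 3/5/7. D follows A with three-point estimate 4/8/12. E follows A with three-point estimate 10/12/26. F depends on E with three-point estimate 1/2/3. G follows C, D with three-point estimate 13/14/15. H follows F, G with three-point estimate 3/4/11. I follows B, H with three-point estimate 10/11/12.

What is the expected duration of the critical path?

42 hours

te_A = (2 + 4·3 + 10)/6 = 24/6 = 4
te_B = (8 + 4·9 + 16)/6 = 60/6 = 10
te_C = (3 + 4·5 + 7)/6 = 30/6 = 5
te_D = (4 + 4·8 + 12)/6 = 48/6 = 8
te_E = (10 + 4·12 + 26)/6 = 84/6 = 14
te_F = (1 + 4·2 + 3)/6 = 12/6 = 2
te_G = (13 + 4·14 + 15)/6 = 84/6 = 14
te_H = (3 + 4·4 + 11)/6 = 30/6 = 5
te_I = (10 + 4·11 + 12)/6 = 66/6 = 11

Forward pass:
ES_A = 0; EF_A = 4
ES_B = 4; EF_B = 4+10 = 14
ES_C = 4; EF_C = 4+5 = 9
ES_D = 4; EF_D = 4+8 = 12
ES_E = 4; EF_E = 4+14 = 18
ES_F = 18; EF_F = 18+2 = 20
ES_G = max(EF_C=9, EF_D=12) = 12; EF_G = 12+14 = 26
ES_H = max(EF_F=20, EF_G=26) = 26; EF_H = 26+5 = 31
ES_I = max(EF_B=14, EF_H=31) = 31; EF_I = 31+11 = 42
Expected project duration μ = 42 hours. Critical path: A → D → G → H → I.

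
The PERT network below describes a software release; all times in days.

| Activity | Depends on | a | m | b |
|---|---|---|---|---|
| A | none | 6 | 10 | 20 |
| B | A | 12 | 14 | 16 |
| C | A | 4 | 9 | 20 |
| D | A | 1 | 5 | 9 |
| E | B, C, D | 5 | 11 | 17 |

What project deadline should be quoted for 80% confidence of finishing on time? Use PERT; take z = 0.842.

38.6 days

te_A = (6 + 4·10 + 20)/6 = 66/6 = 11; σ²_A = ((20−6)/6)² = 5.444
te_B = (12 + 4·14 + 16)/6 = 84/6 = 14; σ²_B = ((16−12)/6)² = 0.444
te_C = (4 + 4·9 + 20)/6 = 60/6 = 10; σ²_C = ((20−4)/6)² = 7.111
te_D = (1 + 4·5 + 9)/6 = 30/6 = 5; σ²_D = ((9−1)/6)² = 1.778
te_E = (5 + 4·11 + 17)/6 = 66/6 = 11; σ²_E = ((17−5)/6)² = 4.000

Forward pass:
ES_A = 0; EF_A = 11
ES_B = 11; EF_B = 11+14 = 25
ES_C = 11; EF_C = 11+10 = 21
ES_D = 11; EF_D = 11+5 = 16
ES_E = max(EF_B=25, EF_C=21, EF_D=16) = 25; EF_E = 25+11 = 36
Expected project duration μ = 36 days. Critical path: A → B → E.

Variance along critical path = 5.444 + 0.444 + 4.000 = 9.889; σ = 3.145 days.
D = μ + z·σ = 36 + 0.842·3.145 = 38.6 days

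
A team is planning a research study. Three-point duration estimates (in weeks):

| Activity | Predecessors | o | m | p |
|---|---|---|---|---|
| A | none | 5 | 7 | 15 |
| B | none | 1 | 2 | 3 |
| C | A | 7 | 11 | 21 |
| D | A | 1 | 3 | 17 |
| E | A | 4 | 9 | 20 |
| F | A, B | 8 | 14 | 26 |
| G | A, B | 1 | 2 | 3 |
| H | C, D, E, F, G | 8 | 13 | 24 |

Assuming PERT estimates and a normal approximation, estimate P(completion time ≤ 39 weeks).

te_A = (5 + 4·7 + 15)/6 = 48/6 = 8; σ²_A = ((15−5)/6)² = 2.778
te_B = (1 + 4·2 + 3)/6 = 12/6 = 2; σ²_B = ((3−1)/6)² = 0.111
te_C = (7 + 4·11 + 21)/6 = 72/6 = 12; σ²_C = ((21−7)/6)² = 5.444
te_D = (1 + 4·3 + 17)/6 = 30/6 = 5; σ²_D = ((17−1)/6)² = 7.111
te_E = (4 + 4·9 + 20)/6 = 60/6 = 10; σ²_E = ((20−4)/6)² = 7.111
te_F = (8 + 4·14 + 26)/6 = 90/6 = 15; σ²_F = ((26−8)/6)² = 9.000
te_G = (1 + 4·2 + 3)/6 = 12/6 = 2; σ²_G = ((3−1)/6)² = 0.111
te_H = (8 + 4·13 + 24)/6 = 84/6 = 14; σ²_H = ((24−8)/6)² = 7.111

Forward pass:
ES_A = 0; EF_A = 8
ES_B = 0; EF_B = 2
ES_C = 8; EF_C = 8+12 = 20
ES_D = 8; EF_D = 8+5 = 13
ES_E = 8; EF_E = 8+10 = 18
ES_F = max(EF_A=8, EF_B=2) = 8; EF_F = 8+15 = 23
ES_G = max(EF_A=8, EF_B=2) = 8; EF_G = 8+2 = 10
ES_H = max(EF_C=20, EF_D=13, EF_E=18, EF_F=23, EF_G=10) = 23; EF_H = 23+14 = 37
Expected project duration μ = 37 weeks. Critical path: A → F → H.

Variance along critical path = 2.778 + 9.000 + 7.111 = 18.889; σ = √18.889 = 4.346 weeks.
Z = (39 − 37) / 4.346 = 0.460
P(T ≤ 39) = Φ(0.460) ≈ 0.677

0.677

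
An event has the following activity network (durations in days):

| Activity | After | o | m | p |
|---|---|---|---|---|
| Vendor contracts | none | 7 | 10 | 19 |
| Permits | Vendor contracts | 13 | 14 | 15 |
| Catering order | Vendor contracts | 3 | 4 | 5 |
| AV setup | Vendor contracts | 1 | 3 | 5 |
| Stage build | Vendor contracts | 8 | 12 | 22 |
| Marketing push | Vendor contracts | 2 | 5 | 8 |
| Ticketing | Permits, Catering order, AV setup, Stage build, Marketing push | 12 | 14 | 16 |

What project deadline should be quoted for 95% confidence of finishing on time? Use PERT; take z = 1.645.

te_Vendor contracts = (7 + 4·10 + 19)/6 = 66/6 = 11; σ²_Vendor contracts = ((19−7)/6)² = 4.000
te_Permits = (13 + 4·14 + 15)/6 = 84/6 = 14; σ²_Permits = ((15−13)/6)² = 0.111
te_Catering order = (3 + 4·4 + 5)/6 = 24/6 = 4; σ²_Catering order = ((5−3)/6)² = 0.111
te_AV setup = (1 + 4·3 + 5)/6 = 18/6 = 3; σ²_AV setup = ((5−1)/6)² = 0.444
te_Stage build = (8 + 4·12 + 22)/6 = 78/6 = 13; σ²_Stage build = ((22−8)/6)² = 5.444
te_Marketing push = (2 + 4·5 + 8)/6 = 30/6 = 5; σ²_Marketing push = ((8−2)/6)² = 1.000
te_Ticketing = (12 + 4·14 + 16)/6 = 84/6 = 14; σ²_Ticketing = ((16−12)/6)² = 0.444

Forward pass:
ES_Vendor contracts = 0; EF_Vendor contracts = 11
ES_Permits = 11; EF_Permits = 11+14 = 25
ES_Catering order = 11; EF_Catering order = 11+4 = 15
ES_AV setup = 11; EF_AV setup = 11+3 = 14
ES_Stage build = 11; EF_Stage build = 11+13 = 24
ES_Marketing push = 11; EF_Marketing push = 11+5 = 16
ES_Ticketing = max(EF_Permits=25, EF_Catering order=15, EF_AV setup=14, EF_Stage build=24, EF_Marketing push=16) = 25; EF_Ticketing = 25+14 = 39
Expected project duration μ = 39 days. Critical path: Vendor contracts → Permits → Ticketing.

Variance along critical path = 4.000 + 0.111 + 0.444 = 4.556; σ = 2.134 days.
D = μ + z·σ = 39 + 1.645·2.134 = 42.5 days

42.5 days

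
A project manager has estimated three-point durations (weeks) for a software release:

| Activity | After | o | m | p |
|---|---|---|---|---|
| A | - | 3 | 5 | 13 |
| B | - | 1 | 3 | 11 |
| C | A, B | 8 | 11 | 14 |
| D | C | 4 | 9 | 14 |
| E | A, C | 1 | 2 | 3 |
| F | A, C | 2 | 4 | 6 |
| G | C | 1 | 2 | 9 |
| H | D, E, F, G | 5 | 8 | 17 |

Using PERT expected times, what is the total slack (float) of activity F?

5 weeks

te_A = (3 + 4·5 + 13)/6 = 36/6 = 6
te_B = (1 + 4·3 + 11)/6 = 24/6 = 4
te_C = (8 + 4·11 + 14)/6 = 66/6 = 11
te_D = (4 + 4·9 + 14)/6 = 54/6 = 9
te_E = (1 + 4·2 + 3)/6 = 12/6 = 2
te_F = (2 + 4·4 + 6)/6 = 24/6 = 4
te_G = (1 + 4·2 + 9)/6 = 18/6 = 3
te_H = (5 + 4·8 + 17)/6 = 54/6 = 9

Forward pass:
ES_A = 0; EF_A = 6
ES_B = 0; EF_B = 4
ES_C = max(EF_A=6, EF_B=4) = 6; EF_C = 6+11 = 17
ES_D = 17; EF_D = 17+9 = 26
ES_E = max(EF_A=6, EF_C=17) = 17; EF_E = 17+2 = 19
ES_F = max(EF_A=6, EF_C=17) = 17; EF_F = 17+4 = 21
ES_G = 17; EF_G = 17+3 = 20
ES_H = max(EF_D=26, EF_E=19, EF_F=21, EF_G=20) = 26; EF_H = 26+9 = 35
Expected project duration μ = 35 weeks. Critical path: A → C → D → H.

Backward pass:
LF_H = 35; LS_H = 35−9 = 26
LF_G = LS_H = 26; LS_G = 26−3 = 23
LF_F = LS_H = 26; LS_F = 26−4 = 22
LF_E = LS_H = 26; LS_E = 26−2 = 24
LF_D = LS_H = 26; LS_D = 26−9 = 17
LF_C = min(LS_D=17, LS_E=24, LS_F=22, LS_G=23) = 17; LS_C = 17−11 = 6
LF_B = LS_C = 6; LS_B = 6−4 = 2
LF_A = min(LS_C=6, LS_E=24, LS_F=22) = 6; LS_A = 6−6 = 0
Slack_F = LS_F − ES_F = 22 − 17 = 5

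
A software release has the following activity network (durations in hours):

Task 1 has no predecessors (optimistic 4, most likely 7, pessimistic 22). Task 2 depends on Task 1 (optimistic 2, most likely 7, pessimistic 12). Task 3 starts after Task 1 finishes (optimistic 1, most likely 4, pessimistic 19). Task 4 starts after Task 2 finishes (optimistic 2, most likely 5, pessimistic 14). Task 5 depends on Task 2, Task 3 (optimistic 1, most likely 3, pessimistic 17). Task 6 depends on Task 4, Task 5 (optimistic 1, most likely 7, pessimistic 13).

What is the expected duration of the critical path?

29 hours

te_Task 1 = (4 + 4·7 + 22)/6 = 54/6 = 9
te_Task 2 = (2 + 4·7 + 12)/6 = 42/6 = 7
te_Task 3 = (1 + 4·4 + 19)/6 = 36/6 = 6
te_Task 4 = (2 + 4·5 + 14)/6 = 36/6 = 6
te_Task 5 = (1 + 4·3 + 17)/6 = 30/6 = 5
te_Task 6 = (1 + 4·7 + 13)/6 = 42/6 = 7

Forward pass:
ES_Task 1 = 0; EF_Task 1 = 9
ES_Task 2 = 9; EF_Task 2 = 9+7 = 16
ES_Task 3 = 9; EF_Task 3 = 9+6 = 15
ES_Task 4 = 16; EF_Task 4 = 16+6 = 22
ES_Task 5 = max(EF_Task 2=16, EF_Task 3=15) = 16; EF_Task 5 = 16+5 = 21
ES_Task 6 = max(EF_Task 4=22, EF_Task 5=21) = 22; EF_Task 6 = 22+7 = 29
Expected project duration μ = 29 hours. Critical path: Task 1 → Task 2 → Task 4 → Task 6.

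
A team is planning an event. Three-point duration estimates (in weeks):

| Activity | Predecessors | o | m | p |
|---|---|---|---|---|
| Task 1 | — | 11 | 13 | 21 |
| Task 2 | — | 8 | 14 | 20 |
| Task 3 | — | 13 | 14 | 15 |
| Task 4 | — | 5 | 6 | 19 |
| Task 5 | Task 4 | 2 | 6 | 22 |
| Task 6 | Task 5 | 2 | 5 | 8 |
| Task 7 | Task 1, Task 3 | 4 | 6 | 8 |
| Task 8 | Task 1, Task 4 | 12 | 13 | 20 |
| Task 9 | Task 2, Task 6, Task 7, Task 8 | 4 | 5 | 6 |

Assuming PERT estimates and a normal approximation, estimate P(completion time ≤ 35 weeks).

te_Task 1 = (11 + 4·13 + 21)/6 = 84/6 = 14; σ²_Task 1 = ((21−11)/6)² = 2.778
te_Task 2 = (8 + 4·14 + 20)/6 = 84/6 = 14; σ²_Task 2 = ((20−8)/6)² = 4.000
te_Task 3 = (13 + 4·14 + 15)/6 = 84/6 = 14; σ²_Task 3 = ((15−13)/6)² = 0.111
te_Task 4 = (5 + 4·6 + 19)/6 = 48/6 = 8; σ²_Task 4 = ((19−5)/6)² = 5.444
te_Task 5 = (2 + 4·6 + 22)/6 = 48/6 = 8; σ²_Task 5 = ((22−2)/6)² = 11.111
te_Task 6 = (2 + 4·5 + 8)/6 = 30/6 = 5; σ²_Task 6 = ((8−2)/6)² = 1.000
te_Task 7 = (4 + 4·6 + 8)/6 = 36/6 = 6; σ²_Task 7 = ((8−4)/6)² = 0.444
te_Task 8 = (12 + 4·13 + 20)/6 = 84/6 = 14; σ²_Task 8 = ((20−12)/6)² = 1.778
te_Task 9 = (4 + 4·5 + 6)/6 = 30/6 = 5; σ²_Task 9 = ((6−4)/6)² = 0.111

Forward pass:
ES_Task 1 = 0; EF_Task 1 = 14
ES_Task 2 = 0; EF_Task 2 = 14
ES_Task 3 = 0; EF_Task 3 = 14
ES_Task 4 = 0; EF_Task 4 = 8
ES_Task 5 = 8; EF_Task 5 = 8+8 = 16
ES_Task 6 = 16; EF_Task 6 = 16+5 = 21
ES_Task 7 = max(EF_Task 1=14, EF_Task 3=14) = 14; EF_Task 7 = 14+6 = 20
ES_Task 8 = max(EF_Task 1=14, EF_Task 4=8) = 14; EF_Task 8 = 14+14 = 28
ES_Task 9 = max(EF_Task 2=14, EF_Task 6=21, EF_Task 7=20, EF_Task 8=28) = 28; EF_Task 9 = 28+5 = 33
Expected project duration μ = 33 weeks. Critical path: Task 1 → Task 8 → Task 9.

Variance along critical path = 2.778 + 1.778 + 0.111 = 4.667; σ = √4.667 = 2.160 weeks.
Z = (35 − 33) / 2.160 = 0.926
P(T ≤ 35) = Φ(0.926) ≈ 0.823

0.823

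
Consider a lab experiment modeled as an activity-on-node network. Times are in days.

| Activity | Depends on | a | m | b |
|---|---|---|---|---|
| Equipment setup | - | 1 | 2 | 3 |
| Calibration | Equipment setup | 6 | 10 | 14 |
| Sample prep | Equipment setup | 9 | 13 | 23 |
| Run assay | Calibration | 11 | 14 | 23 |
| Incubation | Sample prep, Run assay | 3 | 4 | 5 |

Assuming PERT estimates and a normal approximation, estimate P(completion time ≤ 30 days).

te_Equipment setup = (1 + 4·2 + 3)/6 = 12/6 = 2; σ²_Equipment setup = ((3−1)/6)² = 0.111
te_Calibration = (6 + 4·10 + 14)/6 = 60/6 = 10; σ²_Calibration = ((14−6)/6)² = 1.778
te_Sample prep = (9 + 4·13 + 23)/6 = 84/6 = 14; σ²_Sample prep = ((23−9)/6)² = 5.444
te_Run assay = (11 + 4·14 + 23)/6 = 90/6 = 15; σ²_Run assay = ((23−11)/6)² = 4.000
te_Incubation = (3 + 4·4 + 5)/6 = 24/6 = 4; σ²_Incubation = ((5−3)/6)² = 0.111

Forward pass:
ES_Equipment setup = 0; EF_Equipment setup = 2
ES_Calibration = 2; EF_Calibration = 2+10 = 12
ES_Sample prep = 2; EF_Sample prep = 2+14 = 16
ES_Run assay = 12; EF_Run assay = 12+15 = 27
ES_Incubation = max(EF_Sample prep=16, EF_Run assay=27) = 27; EF_Incubation = 27+4 = 31
Expected project duration μ = 31 days. Critical path: Equipment setup → Calibration → Run assay → Incubation.

Variance along critical path = 0.111 + 1.778 + 4.000 + 0.111 = 6.000; σ = √6.000 = 2.449 days.
Z = (30 − 31) / 2.449 = -0.408
P(T ≤ 30) = Φ(-0.408) ≈ 0.342

0.342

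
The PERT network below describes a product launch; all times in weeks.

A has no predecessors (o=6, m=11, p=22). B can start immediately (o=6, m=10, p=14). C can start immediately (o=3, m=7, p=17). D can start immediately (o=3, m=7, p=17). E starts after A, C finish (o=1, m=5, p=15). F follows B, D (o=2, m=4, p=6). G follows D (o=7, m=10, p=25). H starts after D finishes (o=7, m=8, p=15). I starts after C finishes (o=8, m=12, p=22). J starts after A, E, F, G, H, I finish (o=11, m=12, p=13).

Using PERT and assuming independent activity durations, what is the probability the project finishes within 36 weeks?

0.817

te_A = (6 + 4·11 + 22)/6 = 72/6 = 12; σ²_A = ((22−6)/6)² = 7.111
te_B = (6 + 4·10 + 14)/6 = 60/6 = 10; σ²_B = ((14−6)/6)² = 1.778
te_C = (3 + 4·7 + 17)/6 = 48/6 = 8; σ²_C = ((17−3)/6)² = 5.444
te_D = (3 + 4·7 + 17)/6 = 48/6 = 8; σ²_D = ((17−3)/6)² = 5.444
te_E = (1 + 4·5 + 15)/6 = 36/6 = 6; σ²_E = ((15−1)/6)² = 5.444
te_F = (2 + 4·4 + 6)/6 = 24/6 = 4; σ²_F = ((6−2)/6)² = 0.444
te_G = (7 + 4·10 + 25)/6 = 72/6 = 12; σ²_G = ((25−7)/6)² = 9.000
te_H = (7 + 4·8 + 15)/6 = 54/6 = 9; σ²_H = ((15−7)/6)² = 1.778
te_I = (8 + 4·12 + 22)/6 = 78/6 = 13; σ²_I = ((22−8)/6)² = 5.444
te_J = (11 + 4·12 + 13)/6 = 72/6 = 12; σ²_J = ((13−11)/6)² = 0.111

Forward pass:
ES_A = 0; EF_A = 12
ES_B = 0; EF_B = 10
ES_C = 0; EF_C = 8
ES_D = 0; EF_D = 8
ES_E = max(EF_A=12, EF_C=8) = 12; EF_E = 12+6 = 18
ES_F = max(EF_B=10, EF_D=8) = 10; EF_F = 10+4 = 14
ES_G = 8; EF_G = 8+12 = 20
ES_H = 8; EF_H = 8+9 = 17
ES_I = 8; EF_I = 8+13 = 21
ES_J = max(EF_A=12, EF_E=18, EF_F=14, EF_G=20, EF_H=17, EF_I=21) = 21; EF_J = 21+12 = 33
Expected project duration μ = 33 weeks. Critical path: C → I → J.

Variance along critical path = 5.444 + 5.444 + 0.111 = 11.000; σ = √11.000 = 3.317 weeks.
Z = (36 − 33) / 3.317 = 0.905
P(T ≤ 36) = Φ(0.905) ≈ 0.817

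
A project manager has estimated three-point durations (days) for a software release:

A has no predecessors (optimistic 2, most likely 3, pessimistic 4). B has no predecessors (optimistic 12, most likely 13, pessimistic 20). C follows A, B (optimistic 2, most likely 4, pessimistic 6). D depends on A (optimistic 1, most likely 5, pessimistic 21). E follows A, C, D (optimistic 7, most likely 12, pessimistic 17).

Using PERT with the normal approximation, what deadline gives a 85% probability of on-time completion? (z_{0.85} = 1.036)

te_A = (2 + 4·3 + 4)/6 = 18/6 = 3; σ²_A = ((4−2)/6)² = 0.111
te_B = (12 + 4·13 + 20)/6 = 84/6 = 14; σ²_B = ((20−12)/6)² = 1.778
te_C = (2 + 4·4 + 6)/6 = 24/6 = 4; σ²_C = ((6−2)/6)² = 0.444
te_D = (1 + 4·5 + 21)/6 = 42/6 = 7; σ²_D = ((21−1)/6)² = 11.111
te_E = (7 + 4·12 + 17)/6 = 72/6 = 12; σ²_E = ((17−7)/6)² = 2.778

Forward pass:
ES_A = 0; EF_A = 3
ES_B = 0; EF_B = 14
ES_C = max(EF_A=3, EF_B=14) = 14; EF_C = 14+4 = 18
ES_D = 3; EF_D = 3+7 = 10
ES_E = max(EF_A=3, EF_C=18, EF_D=10) = 18; EF_E = 18+12 = 30
Expected project duration μ = 30 days. Critical path: B → C → E.

Variance along critical path = 1.778 + 0.444 + 2.778 = 5.000; σ = 2.236 days.
D = μ + z·σ = 30 + 1.036·2.236 = 32.3 days

32.3 days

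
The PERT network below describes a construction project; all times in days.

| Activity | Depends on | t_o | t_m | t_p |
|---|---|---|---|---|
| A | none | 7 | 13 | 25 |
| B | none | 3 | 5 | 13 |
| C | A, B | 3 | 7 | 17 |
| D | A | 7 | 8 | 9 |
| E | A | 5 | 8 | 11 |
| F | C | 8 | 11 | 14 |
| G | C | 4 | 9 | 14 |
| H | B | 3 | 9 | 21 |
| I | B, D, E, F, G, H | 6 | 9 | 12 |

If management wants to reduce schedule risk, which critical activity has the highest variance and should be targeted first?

te_A = (7 + 4·13 + 25)/6 = 84/6 = 14; σ²_A = ((25−7)/6)² = 9.000
te_B = (3 + 4·5 + 13)/6 = 36/6 = 6; σ²_B = ((13−3)/6)² = 2.778
te_C = (3 + 4·7 + 17)/6 = 48/6 = 8; σ²_C = ((17−3)/6)² = 5.444
te_D = (7 + 4·8 + 9)/6 = 48/6 = 8; σ²_D = ((9−7)/6)² = 0.111
te_E = (5 + 4·8 + 11)/6 = 48/6 = 8; σ²_E = ((11−5)/6)² = 1.000
te_F = (8 + 4·11 + 14)/6 = 66/6 = 11; σ²_F = ((14−8)/6)² = 1.000
te_G = (4 + 4·9 + 14)/6 = 54/6 = 9; σ²_G = ((14−4)/6)² = 2.778
te_H = (3 + 4·9 + 21)/6 = 60/6 = 10; σ²_H = ((21−3)/6)² = 9.000
te_I = (6 + 4·9 + 12)/6 = 54/6 = 9; σ²_I = ((12−6)/6)² = 1.000

Forward pass:
ES_A = 0; EF_A = 14
ES_B = 0; EF_B = 6
ES_C = max(EF_A=14, EF_B=6) = 14; EF_C = 14+8 = 22
ES_D = 14; EF_D = 14+8 = 22
ES_E = 14; EF_E = 14+8 = 22
ES_F = 22; EF_F = 22+11 = 33
ES_G = 22; EF_G = 22+9 = 31
ES_H = 6; EF_H = 6+10 = 16
ES_I = max(EF_B=6, EF_D=22, EF_E=22, EF_F=33, EF_G=31, EF_H=16) = 33; EF_I = 33+9 = 42
Expected project duration μ = 42 days. Critical path: A → C → F → I.

Variances on critical path: σ²_A=9.000, σ²_C=5.444, σ²_F=1.000, σ²_I=1.000.
Largest is σ²_A = 9.000.

A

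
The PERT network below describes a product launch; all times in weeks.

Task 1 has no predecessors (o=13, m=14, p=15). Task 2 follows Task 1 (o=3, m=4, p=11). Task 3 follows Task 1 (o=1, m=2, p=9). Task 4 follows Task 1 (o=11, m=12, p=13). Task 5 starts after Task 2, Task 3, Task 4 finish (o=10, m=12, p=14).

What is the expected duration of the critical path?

te_Task 1 = (13 + 4·14 + 15)/6 = 84/6 = 14
te_Task 2 = (3 + 4·4 + 11)/6 = 30/6 = 5
te_Task 3 = (1 + 4·2 + 9)/6 = 18/6 = 3
te_Task 4 = (11 + 4·12 + 13)/6 = 72/6 = 12
te_Task 5 = (10 + 4·12 + 14)/6 = 72/6 = 12

Forward pass:
ES_Task 1 = 0; EF_Task 1 = 14
ES_Task 2 = 14; EF_Task 2 = 14+5 = 19
ES_Task 3 = 14; EF_Task 3 = 14+3 = 17
ES_Task 4 = 14; EF_Task 4 = 14+12 = 26
ES_Task 5 = max(EF_Task 2=19, EF_Task 3=17, EF_Task 4=26) = 26; EF_Task 5 = 26+12 = 38
Expected project duration μ = 38 weeks. Critical path: Task 1 → Task 4 → Task 5.

38 weeks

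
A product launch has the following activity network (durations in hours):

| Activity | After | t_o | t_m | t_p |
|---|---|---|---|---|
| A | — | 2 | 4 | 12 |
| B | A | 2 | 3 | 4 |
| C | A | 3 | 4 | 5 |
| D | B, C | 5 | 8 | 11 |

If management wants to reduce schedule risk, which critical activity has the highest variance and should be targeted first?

A

te_A = (2 + 4·4 + 12)/6 = 30/6 = 5; σ²_A = ((12−2)/6)² = 2.778
te_B = (2 + 4·3 + 4)/6 = 18/6 = 3; σ²_B = ((4−2)/6)² = 0.111
te_C = (3 + 4·4 + 5)/6 = 24/6 = 4; σ²_C = ((5−3)/6)² = 0.111
te_D = (5 + 4·8 + 11)/6 = 48/6 = 8; σ²_D = ((11−5)/6)² = 1.000

Forward pass:
ES_A = 0; EF_A = 5
ES_B = 5; EF_B = 5+3 = 8
ES_C = 5; EF_C = 5+4 = 9
ES_D = max(EF_B=8, EF_C=9) = 9; EF_D = 9+8 = 17
Expected project duration μ = 17 hours. Critical path: A → C → D.

Variances on critical path: σ²_A=2.778, σ²_C=0.111, σ²_D=1.000.
Largest is σ²_A = 2.778.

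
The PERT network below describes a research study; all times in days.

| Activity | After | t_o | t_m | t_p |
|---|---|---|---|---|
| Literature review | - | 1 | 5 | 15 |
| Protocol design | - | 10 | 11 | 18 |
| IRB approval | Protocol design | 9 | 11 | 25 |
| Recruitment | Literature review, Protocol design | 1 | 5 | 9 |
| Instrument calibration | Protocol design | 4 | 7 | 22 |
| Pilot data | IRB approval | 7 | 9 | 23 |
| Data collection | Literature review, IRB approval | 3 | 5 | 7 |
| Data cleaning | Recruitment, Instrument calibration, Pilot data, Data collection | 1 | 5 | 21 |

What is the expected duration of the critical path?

43 days

te_Literature review = (1 + 4·5 + 15)/6 = 36/6 = 6
te_Protocol design = (10 + 4·11 + 18)/6 = 72/6 = 12
te_IRB approval = (9 + 4·11 + 25)/6 = 78/6 = 13
te_Recruitment = (1 + 4·5 + 9)/6 = 30/6 = 5
te_Instrument calibration = (4 + 4·7 + 22)/6 = 54/6 = 9
te_Pilot data = (7 + 4·9 + 23)/6 = 66/6 = 11
te_Data collection = (3 + 4·5 + 7)/6 = 30/6 = 5
te_Data cleaning = (1 + 4·5 + 21)/6 = 42/6 = 7

Forward pass:
ES_Literature review = 0; EF_Literature review = 6
ES_Protocol design = 0; EF_Protocol design = 12
ES_IRB approval = 12; EF_IRB approval = 12+13 = 25
ES_Recruitment = max(EF_Literature review=6, EF_Protocol design=12) = 12; EF_Recruitment = 12+5 = 17
ES_Instrument calibration = 12; EF_Instrument calibration = 12+9 = 21
ES_Pilot data = 25; EF_Pilot data = 25+11 = 36
ES_Data collection = max(EF_Literature review=6, EF_IRB approval=25) = 25; EF_Data collection = 25+5 = 30
ES_Data cleaning = max(EF_Recruitment=17, EF_Instrument calibration=21, EF_Pilot data=36, EF_Data collection=30) = 36; EF_Data cleaning = 36+7 = 43
Expected project duration μ = 43 days. Critical path: Protocol design → IRB approval → Pilot data → Data cleaning.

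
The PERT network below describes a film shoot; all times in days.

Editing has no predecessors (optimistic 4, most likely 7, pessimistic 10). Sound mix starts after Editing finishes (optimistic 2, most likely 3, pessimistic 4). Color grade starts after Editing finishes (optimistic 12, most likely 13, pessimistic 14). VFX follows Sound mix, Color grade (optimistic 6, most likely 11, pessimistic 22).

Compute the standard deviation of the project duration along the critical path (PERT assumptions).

te_Editing = (4 + 4·7 + 10)/6 = 42/6 = 7; σ²_Editing = ((10−4)/6)² = 1.000
te_Sound mix = (2 + 4·3 + 4)/6 = 18/6 = 3; σ²_Sound mix = ((4−2)/6)² = 0.111
te_Color grade = (12 + 4·13 + 14)/6 = 78/6 = 13; σ²_Color grade = ((14−12)/6)² = 0.111
te_VFX = (6 + 4·11 + 22)/6 = 72/6 = 12; σ²_VFX = ((22−6)/6)² = 7.111

Forward pass:
ES_Editing = 0; EF_Editing = 7
ES_Sound mix = 7; EF_Sound mix = 7+3 = 10
ES_Color grade = 7; EF_Color grade = 7+13 = 20
ES_VFX = max(EF_Sound mix=10, EF_Color grade=20) = 20; EF_VFX = 20+12 = 32
Expected project duration μ = 32 days. Critical path: Editing → Color grade → VFX.

Variance along critical path = 1.000 + 0.111 + 7.111 = 8.222
σ = √8.222 = 2.867 days

2.87 days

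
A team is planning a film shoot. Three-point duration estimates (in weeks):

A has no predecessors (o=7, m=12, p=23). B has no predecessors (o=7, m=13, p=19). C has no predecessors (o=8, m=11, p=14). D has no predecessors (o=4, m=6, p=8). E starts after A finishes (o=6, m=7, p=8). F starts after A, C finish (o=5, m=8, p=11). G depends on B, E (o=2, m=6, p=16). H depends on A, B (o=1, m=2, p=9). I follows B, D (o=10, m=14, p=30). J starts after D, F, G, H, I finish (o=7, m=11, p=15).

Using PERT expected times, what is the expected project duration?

40 weeks

te_A = (7 + 4·12 + 23)/6 = 78/6 = 13
te_B = (7 + 4·13 + 19)/6 = 78/6 = 13
te_C = (8 + 4·11 + 14)/6 = 66/6 = 11
te_D = (4 + 4·6 + 8)/6 = 36/6 = 6
te_E = (6 + 4·7 + 8)/6 = 42/6 = 7
te_F = (5 + 4·8 + 11)/6 = 48/6 = 8
te_G = (2 + 4·6 + 16)/6 = 42/6 = 7
te_H = (1 + 4·2 + 9)/6 = 18/6 = 3
te_I = (10 + 4·14 + 30)/6 = 96/6 = 16
te_J = (7 + 4·11 + 15)/6 = 66/6 = 11

Forward pass:
ES_A = 0; EF_A = 13
ES_B = 0; EF_B = 13
ES_C = 0; EF_C = 11
ES_D = 0; EF_D = 6
ES_E = 13; EF_E = 13+7 = 20
ES_F = max(EF_A=13, EF_C=11) = 13; EF_F = 13+8 = 21
ES_G = max(EF_B=13, EF_E=20) = 20; EF_G = 20+7 = 27
ES_H = max(EF_A=13, EF_B=13) = 13; EF_H = 13+3 = 16
ES_I = max(EF_B=13, EF_D=6) = 13; EF_I = 13+16 = 29
ES_J = max(EF_D=6, EF_F=21, EF_G=27, EF_H=16, EF_I=29) = 29; EF_J = 29+11 = 40
Expected project duration μ = 40 weeks. Critical path: B → I → J.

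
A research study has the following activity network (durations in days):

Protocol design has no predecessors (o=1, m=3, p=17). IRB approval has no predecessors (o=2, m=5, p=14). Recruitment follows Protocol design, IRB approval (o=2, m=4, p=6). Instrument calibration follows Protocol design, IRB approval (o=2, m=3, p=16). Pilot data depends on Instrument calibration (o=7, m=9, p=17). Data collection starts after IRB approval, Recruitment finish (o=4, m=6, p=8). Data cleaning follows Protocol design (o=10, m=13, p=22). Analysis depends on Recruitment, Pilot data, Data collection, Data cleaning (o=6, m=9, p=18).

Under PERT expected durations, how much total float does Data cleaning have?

2 days

te_Protocol design = (1 + 4·3 + 17)/6 = 30/6 = 5
te_IRB approval = (2 + 4·5 + 14)/6 = 36/6 = 6
te_Recruitment = (2 + 4·4 + 6)/6 = 24/6 = 4
te_Instrument calibration = (2 + 4·3 + 16)/6 = 30/6 = 5
te_Pilot data = (7 + 4·9 + 17)/6 = 60/6 = 10
te_Data collection = (4 + 4·6 + 8)/6 = 36/6 = 6
te_Data cleaning = (10 + 4·13 + 22)/6 = 84/6 = 14
te_Analysis = (6 + 4·9 + 18)/6 = 60/6 = 10

Forward pass:
ES_Protocol design = 0; EF_Protocol design = 5
ES_IRB approval = 0; EF_IRB approval = 6
ES_Recruitment = max(EF_Protocol design=5, EF_IRB approval=6) = 6; EF_Recruitment = 6+4 = 10
ES_Instrument calibration = max(EF_Protocol design=5, EF_IRB approval=6) = 6; EF_Instrument calibration = 6+5 = 11
ES_Pilot data = 11; EF_Pilot data = 11+10 = 21
ES_Data collection = max(EF_IRB approval=6, EF_Recruitment=10) = 10; EF_Data collection = 10+6 = 16
ES_Data cleaning = 5; EF_Data cleaning = 5+14 = 19
ES_Analysis = max(EF_Recruitment=10, EF_Pilot data=21, EF_Data collection=16, EF_Data cleaning=19) = 21; EF_Analysis = 21+10 = 31
Expected project duration μ = 31 days. Critical path: IRB approval → Instrument calibration → Pilot data → Analysis.

Backward pass:
LF_Analysis = 31; LS_Analysis = 31−10 = 21
LF_Data cleaning = LS_Analysis = 21; LS_Data cleaning = 21−14 = 7
LF_Data collection = LS_Analysis = 21; LS_Data collection = 21−6 = 15
LF_Pilot data = LS_Analysis = 21; LS_Pilot data = 21−10 = 11
LF_Instrument calibration = LS_Pilot data = 11; LS_Instrument calibration = 11−5 = 6
LF_Recruitment = min(LS_Data collection=15, LS_Analysis=21) = 15; LS_Recruitment = 15−4 = 11
LF_IRB approval = min(LS_Recruitment=11, LS_Instrument calibration=6, LS_Data collection=15) = 6; LS_IRB approval = 6−6 = 0
LF_Protocol design = min(LS_Recruitment=11, LS_Instrument calibration=6, LS_Data cleaning=7) = 6; LS_Protocol design = 6−5 = 1
Slack_Data cleaning = LS_Data cleaning − ES_Data cleaning = 7 − 5 = 2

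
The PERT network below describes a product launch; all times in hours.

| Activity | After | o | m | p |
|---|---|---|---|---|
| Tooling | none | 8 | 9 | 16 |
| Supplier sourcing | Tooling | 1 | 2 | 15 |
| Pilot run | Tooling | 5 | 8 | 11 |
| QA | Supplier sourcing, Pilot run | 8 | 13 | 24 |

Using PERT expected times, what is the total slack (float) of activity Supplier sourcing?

4 hours

te_Tooling = (8 + 4·9 + 16)/6 = 60/6 = 10
te_Supplier sourcing = (1 + 4·2 + 15)/6 = 24/6 = 4
te_Pilot run = (5 + 4·8 + 11)/6 = 48/6 = 8
te_QA = (8 + 4·13 + 24)/6 = 84/6 = 14

Forward pass:
ES_Tooling = 0; EF_Tooling = 10
ES_Supplier sourcing = 10; EF_Supplier sourcing = 10+4 = 14
ES_Pilot run = 10; EF_Pilot run = 10+8 = 18
ES_QA = max(EF_Supplier sourcing=14, EF_Pilot run=18) = 18; EF_QA = 18+14 = 32
Expected project duration μ = 32 hours. Critical path: Tooling → Pilot run → QA.

Backward pass:
LF_QA = 32; LS_QA = 32−14 = 18
LF_Pilot run = LS_QA = 18; LS_Pilot run = 18−8 = 10
LF_Supplier sourcing = LS_QA = 18; LS_Supplier sourcing = 18−4 = 14
LF_Tooling = min(LS_Supplier sourcing=14, LS_Pilot run=10) = 10; LS_Tooling = 10−10 = 0
Slack_Supplier sourcing = LS_Supplier sourcing − ES_Supplier sourcing = 14 − 10 = 4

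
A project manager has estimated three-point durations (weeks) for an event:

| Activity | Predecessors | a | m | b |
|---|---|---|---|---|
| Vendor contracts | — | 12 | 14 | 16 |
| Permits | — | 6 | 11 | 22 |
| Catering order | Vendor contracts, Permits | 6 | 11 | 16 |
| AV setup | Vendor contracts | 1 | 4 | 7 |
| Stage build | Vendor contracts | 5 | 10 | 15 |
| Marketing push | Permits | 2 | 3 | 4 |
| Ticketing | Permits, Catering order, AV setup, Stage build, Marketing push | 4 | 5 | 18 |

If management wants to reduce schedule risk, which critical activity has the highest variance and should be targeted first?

te_Vendor contracts = (12 + 4·14 + 16)/6 = 84/6 = 14; σ²_Vendor contracts = ((16−12)/6)² = 0.444
te_Permits = (6 + 4·11 + 22)/6 = 72/6 = 12; σ²_Permits = ((22−6)/6)² = 7.111
te_Catering order = (6 + 4·11 + 16)/6 = 66/6 = 11; σ²_Catering order = ((16−6)/6)² = 2.778
te_AV setup = (1 + 4·4 + 7)/6 = 24/6 = 4; σ²_AV setup = ((7−1)/6)² = 1.000
te_Stage build = (5 + 4·10 + 15)/6 = 60/6 = 10; σ²_Stage build = ((15−5)/6)² = 2.778
te_Marketing push = (2 + 4·3 + 4)/6 = 18/6 = 3; σ²_Marketing push = ((4−2)/6)² = 0.111
te_Ticketing = (4 + 4·5 + 18)/6 = 42/6 = 7; σ²_Ticketing = ((18−4)/6)² = 5.444

Forward pass:
ES_Vendor contracts = 0; EF_Vendor contracts = 14
ES_Permits = 0; EF_Permits = 12
ES_Catering order = max(EF_Vendor contracts=14, EF_Permits=12) = 14; EF_Catering order = 14+11 = 25
ES_AV setup = 14; EF_AV setup = 14+4 = 18
ES_Stage build = 14; EF_Stage build = 14+10 = 24
ES_Marketing push = 12; EF_Marketing push = 12+3 = 15
ES_Ticketing = max(EF_Permits=12, EF_Catering order=25, EF_AV setup=18, EF_Stage build=24, EF_Marketing push=15) = 25; EF_Ticketing = 25+7 = 32
Expected project duration μ = 32 weeks. Critical path: Vendor contracts → Catering order → Ticketing.

Variances on critical path: σ²_Vendor contracts=0.444, σ²_Catering order=2.778, σ²_Ticketing=5.444.
Largest is σ²_Ticketing = 5.444.

Ticketing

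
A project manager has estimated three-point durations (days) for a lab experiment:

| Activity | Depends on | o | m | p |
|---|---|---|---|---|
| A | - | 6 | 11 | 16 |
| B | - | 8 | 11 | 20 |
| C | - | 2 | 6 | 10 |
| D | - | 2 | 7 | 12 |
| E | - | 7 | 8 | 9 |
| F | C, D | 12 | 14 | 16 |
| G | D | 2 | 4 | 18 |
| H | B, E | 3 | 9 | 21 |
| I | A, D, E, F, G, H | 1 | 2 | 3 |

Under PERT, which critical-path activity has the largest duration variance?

H

te_A = (6 + 4·11 + 16)/6 = 66/6 = 11; σ²_A = ((16−6)/6)² = 2.778
te_B = (8 + 4·11 + 20)/6 = 72/6 = 12; σ²_B = ((20−8)/6)² = 4.000
te_C = (2 + 4·6 + 10)/6 = 36/6 = 6; σ²_C = ((10−2)/6)² = 1.778
te_D = (2 + 4·7 + 12)/6 = 42/6 = 7; σ²_D = ((12−2)/6)² = 2.778
te_E = (7 + 4·8 + 9)/6 = 48/6 = 8; σ²_E = ((9−7)/6)² = 0.111
te_F = (12 + 4·14 + 16)/6 = 84/6 = 14; σ²_F = ((16−12)/6)² = 0.444
te_G = (2 + 4·4 + 18)/6 = 36/6 = 6; σ²_G = ((18−2)/6)² = 7.111
te_H = (3 + 4·9 + 21)/6 = 60/6 = 10; σ²_H = ((21−3)/6)² = 9.000
te_I = (1 + 4·2 + 3)/6 = 12/6 = 2; σ²_I = ((3−1)/6)² = 0.111

Forward pass:
ES_A = 0; EF_A = 11
ES_B = 0; EF_B = 12
ES_C = 0; EF_C = 6
ES_D = 0; EF_D = 7
ES_E = 0; EF_E = 8
ES_F = max(EF_C=6, EF_D=7) = 7; EF_F = 7+14 = 21
ES_G = 7; EF_G = 7+6 = 13
ES_H = max(EF_B=12, EF_E=8) = 12; EF_H = 12+10 = 22
ES_I = max(EF_A=11, EF_D=7, EF_E=8, EF_F=21, EF_G=13, EF_H=22) = 22; EF_I = 22+2 = 24
Expected project duration μ = 24 days. Critical path: B → H → I.

Variances on critical path: σ²_B=4.000, σ²_H=9.000, σ²_I=0.111.
Largest is σ²_H = 9.000.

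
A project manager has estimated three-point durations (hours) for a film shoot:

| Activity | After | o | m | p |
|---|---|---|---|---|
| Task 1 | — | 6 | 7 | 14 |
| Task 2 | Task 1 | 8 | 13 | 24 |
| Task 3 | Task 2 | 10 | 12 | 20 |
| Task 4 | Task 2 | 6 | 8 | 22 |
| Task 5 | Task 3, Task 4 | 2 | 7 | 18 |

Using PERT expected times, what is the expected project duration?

te_Task 1 = (6 + 4·7 + 14)/6 = 48/6 = 8
te_Task 2 = (8 + 4·13 + 24)/6 = 84/6 = 14
te_Task 3 = (10 + 4·12 + 20)/6 = 78/6 = 13
te_Task 4 = (6 + 4·8 + 22)/6 = 60/6 = 10
te_Task 5 = (2 + 4·7 + 18)/6 = 48/6 = 8

Forward pass:
ES_Task 1 = 0; EF_Task 1 = 8
ES_Task 2 = 8; EF_Task 2 = 8+14 = 22
ES_Task 3 = 22; EF_Task 3 = 22+13 = 35
ES_Task 4 = 22; EF_Task 4 = 22+10 = 32
ES_Task 5 = max(EF_Task 3=35, EF_Task 4=32) = 35; EF_Task 5 = 35+8 = 43
Expected project duration μ = 43 hours. Critical path: Task 1 → Task 2 → Task 3 → Task 5.

43 hours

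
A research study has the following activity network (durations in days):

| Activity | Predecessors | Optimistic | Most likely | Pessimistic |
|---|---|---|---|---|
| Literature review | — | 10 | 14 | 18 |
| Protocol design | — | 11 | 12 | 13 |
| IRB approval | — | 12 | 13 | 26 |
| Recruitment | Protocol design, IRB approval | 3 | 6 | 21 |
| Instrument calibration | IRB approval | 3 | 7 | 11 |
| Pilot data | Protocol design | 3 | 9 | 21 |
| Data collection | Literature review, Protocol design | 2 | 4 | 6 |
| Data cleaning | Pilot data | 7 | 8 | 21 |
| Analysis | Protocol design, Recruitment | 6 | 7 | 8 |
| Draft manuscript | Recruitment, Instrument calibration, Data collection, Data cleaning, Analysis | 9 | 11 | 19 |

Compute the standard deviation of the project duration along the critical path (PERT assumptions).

te_Literature review = (10 + 4·14 + 18)/6 = 84/6 = 14; σ²_Literature review = ((18−10)/6)² = 1.778
te_Protocol design = (11 + 4·12 + 13)/6 = 72/6 = 12; σ²_Protocol design = ((13−11)/6)² = 0.111
te_IRB approval = (12 + 4·13 + 26)/6 = 90/6 = 15; σ²_IRB approval = ((26−12)/6)² = 5.444
te_Recruitment = (3 + 4·6 + 21)/6 = 48/6 = 8; σ²_Recruitment = ((21−3)/6)² = 9.000
te_Instrument calibration = (3 + 4·7 + 11)/6 = 42/6 = 7; σ²_Instrument calibration = ((11−3)/6)² = 1.778
te_Pilot data = (3 + 4·9 + 21)/6 = 60/6 = 10; σ²_Pilot data = ((21−3)/6)² = 9.000
te_Data collection = (2 + 4·4 + 6)/6 = 24/6 = 4; σ²_Data collection = ((6−2)/6)² = 0.444
te_Data cleaning = (7 + 4·8 + 21)/6 = 60/6 = 10; σ²_Data cleaning = ((21−7)/6)² = 5.444
te_Analysis = (6 + 4·7 + 8)/6 = 42/6 = 7; σ²_Analysis = ((8−6)/6)² = 0.111
te_Draft manuscript = (9 + 4·11 + 19)/6 = 72/6 = 12; σ²_Draft manuscript = ((19−9)/6)² = 2.778

Forward pass:
ES_Literature review = 0; EF_Literature review = 14
ES_Protocol design = 0; EF_Protocol design = 12
ES_IRB approval = 0; EF_IRB approval = 15
ES_Recruitment = max(EF_Protocol design=12, EF_IRB approval=15) = 15; EF_Recruitment = 15+8 = 23
ES_Instrument calibration = 15; EF_Instrument calibration = 15+7 = 22
ES_Pilot data = 12; EF_Pilot data = 12+10 = 22
ES_Data collection = max(EF_Literature review=14, EF_Protocol design=12) = 14; EF_Data collection = 14+4 = 18
ES_Data cleaning = 22; EF_Data cleaning = 22+10 = 32
ES_Analysis = max(EF_Protocol design=12, EF_Recruitment=23) = 23; EF_Analysis = 23+7 = 30
ES_Draft manuscript = max(EF_Recruitment=23, EF_Instrument calibration=22, EF_Data collection=18, EF_Data cleaning=32, EF_Analysis=30) = 32; EF_Draft manuscript = 32+12 = 44
Expected project duration μ = 44 days. Critical path: Protocol design → Pilot data → Data cleaning → Draft manuscript.

Variance along critical path = 0.111 + 9.000 + 5.444 + 2.778 = 17.333
σ = √17.333 = 4.163 days

4.16 days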